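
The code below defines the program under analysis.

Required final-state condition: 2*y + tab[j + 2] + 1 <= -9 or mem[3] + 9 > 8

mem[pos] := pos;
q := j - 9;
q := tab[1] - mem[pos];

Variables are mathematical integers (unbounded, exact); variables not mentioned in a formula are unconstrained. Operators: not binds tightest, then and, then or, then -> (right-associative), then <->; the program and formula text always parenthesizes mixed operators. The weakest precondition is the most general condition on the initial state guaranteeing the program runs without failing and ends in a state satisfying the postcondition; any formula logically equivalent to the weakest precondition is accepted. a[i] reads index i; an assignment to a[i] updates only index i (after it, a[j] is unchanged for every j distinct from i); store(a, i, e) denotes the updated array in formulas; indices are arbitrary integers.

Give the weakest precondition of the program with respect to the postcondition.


Working backward. After the program, the postcondition 2*y + tab[j + 2] + 1 <= -9 or mem[3] + 9 > 8 must hold; in canonical form it is tab[j + 2] + 2*y <= -10 or mem[3] > -1.
Before q := tab[1] - mem[pos]: tab[j + 2] + 2*y <= -10 or mem[3] > -1
Before q := j - 9: tab[j + 2] + 2*y <= -10 or mem[3] > -1
Before mem[pos] := pos: tab[j + 2] + 2*y <= -10 or store(mem, pos, pos)[3] > -1
Answer: WP = tab[j + 2] + 2*y <= -10 or store(mem, pos, pos)[3] > -1


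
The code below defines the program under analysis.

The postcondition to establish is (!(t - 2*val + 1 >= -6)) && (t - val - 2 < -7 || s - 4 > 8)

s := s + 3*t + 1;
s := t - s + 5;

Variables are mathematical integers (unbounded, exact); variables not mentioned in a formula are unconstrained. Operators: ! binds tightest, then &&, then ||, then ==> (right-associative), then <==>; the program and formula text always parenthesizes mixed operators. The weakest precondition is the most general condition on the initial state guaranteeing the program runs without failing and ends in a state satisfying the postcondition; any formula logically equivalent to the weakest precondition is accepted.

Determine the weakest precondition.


Working backward. After the program, the postcondition (!(t - 2*val + 1 >= -6)) && (t - val - 2 < -7 || s - 4 > 8) must hold; in canonical form it is (!(t >= 2*val - 7)) && (t < val - 5 || s > 12).
Before s := t - s + 5: (!(t >= 2*val - 7)) && (t < val - 5 || t > s + 7)
Before s := s + 3*t + 1: (!(t >= 2*val - 7)) && (t < val - 5 || s + 2*t < -8)
Answer: WP = (!(t >= 2*val - 7)) && (t < val - 5 || s + 2*t < -8)


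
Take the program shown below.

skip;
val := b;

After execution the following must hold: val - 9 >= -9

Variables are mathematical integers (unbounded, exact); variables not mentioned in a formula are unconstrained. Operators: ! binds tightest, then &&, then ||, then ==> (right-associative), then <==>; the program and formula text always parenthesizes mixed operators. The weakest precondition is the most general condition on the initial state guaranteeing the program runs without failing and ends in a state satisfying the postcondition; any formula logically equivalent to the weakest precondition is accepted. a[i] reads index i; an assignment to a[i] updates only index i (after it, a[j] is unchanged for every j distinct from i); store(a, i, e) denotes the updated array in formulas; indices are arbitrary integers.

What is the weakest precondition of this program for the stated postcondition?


Working backward. After the program, the postcondition val - 9 >= -9 must hold; in canonical form it is val >= 0.
Before val := b: b >= 0
Before skip: b >= 0
Answer: WP = b >= 0


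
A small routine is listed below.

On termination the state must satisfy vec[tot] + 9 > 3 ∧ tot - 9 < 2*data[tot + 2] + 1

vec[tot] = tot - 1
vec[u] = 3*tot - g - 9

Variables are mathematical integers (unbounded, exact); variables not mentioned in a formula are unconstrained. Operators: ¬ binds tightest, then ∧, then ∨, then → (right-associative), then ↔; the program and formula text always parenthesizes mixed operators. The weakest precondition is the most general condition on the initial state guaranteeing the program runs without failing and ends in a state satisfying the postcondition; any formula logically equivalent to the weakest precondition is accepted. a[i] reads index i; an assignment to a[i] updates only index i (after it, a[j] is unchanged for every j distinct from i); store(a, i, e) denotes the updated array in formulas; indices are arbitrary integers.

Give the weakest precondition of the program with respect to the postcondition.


Working backward. After the program, the postcondition vec[tot] + 9 > 3 ∧ tot - 9 < 2*data[tot + 2] + 1 must hold; in canonical form it is vec[tot] > -6 ∧ tot < 2*data[tot + 2] + 10.
Before vec[u] := 3*tot - g - 9: store(vec, u, -g + 3*tot - 9)[tot] > -6 ∧ tot < 2*data[tot + 2] + 10
Before vec[tot] := tot - 1: store(store(vec, tot, tot - 1), u, -g + 3*tot - 9)[tot] > -6 ∧ tot < 2*data[tot + 2] + 10
Answer: WP = store(store(vec, tot, tot - 1), u, -g + 3*tot - 9)[tot] > -6 ∧ tot < 2*data[tot + 2] + 10


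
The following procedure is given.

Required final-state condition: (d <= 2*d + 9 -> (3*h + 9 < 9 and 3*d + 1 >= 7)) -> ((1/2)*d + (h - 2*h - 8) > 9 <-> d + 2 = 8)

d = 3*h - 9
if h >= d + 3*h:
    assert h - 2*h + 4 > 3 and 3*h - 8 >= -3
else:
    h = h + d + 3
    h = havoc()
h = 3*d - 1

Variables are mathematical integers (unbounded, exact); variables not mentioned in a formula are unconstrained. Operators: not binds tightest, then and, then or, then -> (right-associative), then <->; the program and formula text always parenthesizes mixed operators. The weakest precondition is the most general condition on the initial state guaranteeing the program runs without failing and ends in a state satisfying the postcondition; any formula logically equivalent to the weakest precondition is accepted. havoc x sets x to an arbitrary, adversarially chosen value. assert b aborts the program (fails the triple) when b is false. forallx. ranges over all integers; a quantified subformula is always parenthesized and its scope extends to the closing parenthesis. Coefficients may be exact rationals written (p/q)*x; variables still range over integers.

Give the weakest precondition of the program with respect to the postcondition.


Working backward. After the program, the postcondition (d <= 2*d + 9 -> (3*h + 9 < 9 and 3*d + 1 >= 7)) -> ((1/2)*d + (h - 2*h - 8) > 9 <-> d + 2 = 8) must hold; in canonical form it is (d >= -9 -> (3*h < 0 and 3*d >= 6)) -> ((1/2)*d > h + 17 <-> d = 6).
Before h := 3*d - 1: (d >= -9 -> (9*d < 3 and 3*d >= 6)) -> ((5/2)*d < -16 <-> d = 6)
Then branch requires h < 1 and 3*h >= 5 and ((d >= -9 -> (9*d < 3 and 3*d >= 6)) -> ((5/2)*d < -16 <-> d = 6)); else branch requires (d >= -9 -> (9*d < 3 and 3*d >= 6)) -> ((5/2)*d < -16 <-> d = 6).
Before the if: (d + 2*h <= 0 -> (h < 1 and 3*h >= 5 and ((d >= -9 -> (9*d < 3 and 3*d >= 6)) -> ((5/2)*d < -16 <-> d = 6)))) and ((not (d + 2*h <= 0)) -> ((d >= -9 -> (9*d < 3 and 3*d >= 6)) -> ((5/2)*d < -16 <-> d = 6)))
Before d := 3*h - 9: (5*h <= 9 -> (h < 1 and 3*h >= 5 and ((3*h >= 0 -> (27*h < 84 and 9*h >= 33)) -> ((15/2)*h < 13/2 <-> 3*h = 15)))) and ((not (5*h <= 9)) -> ((3*h >= 0 -> (27*h < 84 and 9*h >= 33)) -> ((15/2)*h < 13/2 <-> 3*h = 15)))
Answer: WP = (5*h <= 9 -> (h < 1 and 3*h >= 5 and ((3*h >= 0 -> (27*h < 84 and 9*h >= 33)) -> ((15/2)*h < 13/2 <-> 3*h = 15)))) and ((not (5*h <= 9)) -> ((3*h >= 0 -> (27*h < 84 and 9*h >= 33)) -> ((15/2)*h < 13/2 <-> 3*h = 15)))


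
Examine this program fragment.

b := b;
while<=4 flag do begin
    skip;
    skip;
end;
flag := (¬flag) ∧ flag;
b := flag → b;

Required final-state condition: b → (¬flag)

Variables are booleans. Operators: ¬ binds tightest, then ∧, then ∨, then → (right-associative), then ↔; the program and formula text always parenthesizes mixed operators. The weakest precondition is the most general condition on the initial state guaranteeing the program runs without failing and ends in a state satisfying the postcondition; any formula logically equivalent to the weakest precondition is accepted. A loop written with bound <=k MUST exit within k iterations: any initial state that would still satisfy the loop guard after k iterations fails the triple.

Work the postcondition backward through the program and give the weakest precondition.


Working backward. After the program, b → (¬flag) must hold.
Before b := flag → b: (flag → b) → (¬flag)
Before flag := (¬flag) ∧ flag: true
Before the loop (bound <=4), unroll the exhaustion recursion (WP_0 = exit-now case; WP_j = one more guarded iteration, up to j = 4):
  WP_0: ¬flag
  WP_1: flag → (¬flag)
  WP_2: flag → (flag → (¬flag))
  WP_3: flag → (flag → (flag → (¬flag)))
  WP_4: flag → (flag → (flag → (flag → (¬flag))))
So before the loop: flag → (flag → (flag → (flag → (¬flag))))
Before b := b: flag → (flag → (flag → (flag → (¬flag))))
Answer: WP = flag → (flag → (flag → (flag → (¬flag))))


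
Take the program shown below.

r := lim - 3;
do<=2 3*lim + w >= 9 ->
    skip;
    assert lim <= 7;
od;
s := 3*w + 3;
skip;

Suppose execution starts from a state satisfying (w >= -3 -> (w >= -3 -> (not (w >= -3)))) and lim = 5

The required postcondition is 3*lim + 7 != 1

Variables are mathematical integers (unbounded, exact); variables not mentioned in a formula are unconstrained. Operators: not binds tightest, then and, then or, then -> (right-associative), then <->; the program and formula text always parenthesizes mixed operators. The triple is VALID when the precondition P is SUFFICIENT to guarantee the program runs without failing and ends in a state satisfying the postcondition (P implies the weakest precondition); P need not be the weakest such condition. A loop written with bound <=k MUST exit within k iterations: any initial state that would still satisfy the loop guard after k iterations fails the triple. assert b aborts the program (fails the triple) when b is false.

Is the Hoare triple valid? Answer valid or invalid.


Working backward. After the program, the postcondition 3*lim + 7 != 1 must hold; in canonical form it is 3*lim != -6.
Before skip: 3*lim != -6
Before s := 3*w + 3: 3*lim != -6
Before the loop (bound <=2), unroll the exhaustion recursion (WP_0 = exit-now case; WP_j = one more guarded iteration, up to j = 2):
  WP_0: (not (3*lim + w >= 9)) and 3*lim != -6
  WP_1: (3*lim + w >= 9 -> (lim <= 7 and (not (3*lim + w >= 9)) and 3*lim != -6)) and ((not (3*lim + w >= 9)) -> 3*lim != -6)
  WP_2: (3*lim + w >= 9 -> (lim <= 7 and (3*lim + w >= 9 -> (lim <= 7 and (not (3*lim + w >= 9)) and 3*lim != -6)) and ((not (3*lim + w >= 9)) -> 3*lim != -6))) and ((not (3*lim + w >= 9)) -> 3*lim != -6)
So before the loop: (3*lim + w >= 9 -> (lim <= 7 and (3*lim + w >= 9 -> (lim <= 7 and (not (3*lim + w >= 9)) and 3*lim != -6)) and ((not (3*lim + w >= 9)) -> 3*lim != -6))) and ((not (3*lim + w >= 9)) -> 3*lim != -6)
Before r := lim - 3: (3*lim + w >= 9 -> (lim <= 7 and (3*lim + w >= 9 -> (lim <= 7 and (not (3*lim + w >= 9)) and 3*lim != -6)) and ((not (3*lim + w >= 9)) -> 3*lim != -6))) and ((not (3*lim + w >= 9)) -> 3*lim != -6)
The weakest precondition is (3*lim + w >= 9 -> (lim <= 7 and (3*lim + w >= 9 -> (lim <= 7 and (not (3*lim + w >= 9)) and 3*lim != -6)) and ((not (3*lim + w >= 9)) -> 3*lim != -6))) and ((not (3*lim + w >= 9)) -> 3*lim != -6).
Check whether (w >= -3 -> (w >= -3 -> (not (w >= -3)))) and lim = 5 implies it.
Countermodel: at the initial state lim = 5, w = -6, the precondition holds but the weakest precondition fails.
Answer: invalid


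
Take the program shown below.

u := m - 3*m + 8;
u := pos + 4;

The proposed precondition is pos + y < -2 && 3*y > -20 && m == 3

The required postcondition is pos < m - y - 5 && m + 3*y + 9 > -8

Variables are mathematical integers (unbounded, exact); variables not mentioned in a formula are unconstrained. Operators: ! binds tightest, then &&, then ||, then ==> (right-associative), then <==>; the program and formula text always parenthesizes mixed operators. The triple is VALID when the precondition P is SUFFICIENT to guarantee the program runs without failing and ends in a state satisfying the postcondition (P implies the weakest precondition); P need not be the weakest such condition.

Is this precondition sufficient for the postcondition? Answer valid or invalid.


Working backward. After the program, the postcondition pos < m - y - 5 && m + 3*y + 9 > -8 must hold; in canonical form it is pos + y < m - 5 && m + 3*y > -17.
Before u := pos + 4: pos + y < m - 5 && m + 3*y > -17
Before u := m - 3*m + 8: pos + y < m - 5 && m + 3*y > -17
The weakest precondition is pos + y < m - 5 && m + 3*y > -17.
Check whether pos + y < -2 && 3*y > -20 && m == 3 implies it.
Every state satisfying the precondition satisfies the weakest precondition: the implication holds.
Answer: valid


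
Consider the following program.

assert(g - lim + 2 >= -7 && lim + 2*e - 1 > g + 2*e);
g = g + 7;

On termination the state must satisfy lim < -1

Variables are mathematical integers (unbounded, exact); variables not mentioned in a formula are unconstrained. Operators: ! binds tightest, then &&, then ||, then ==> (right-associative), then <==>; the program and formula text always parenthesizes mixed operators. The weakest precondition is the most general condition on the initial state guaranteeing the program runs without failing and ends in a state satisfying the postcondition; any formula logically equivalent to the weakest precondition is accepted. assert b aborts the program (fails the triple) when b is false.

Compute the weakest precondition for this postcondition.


Working backward. After the program, lim < -1 must hold.
Before g := g + 7: lim < -1
Before assert g - lim + 2 >= -7 && lim + 2*e - 1 > g + 2*e: g >= lim - 9 && lim > g + 1 && lim < -1
Answer: WP = g >= lim - 9 && lim > g + 1 && lim < -1


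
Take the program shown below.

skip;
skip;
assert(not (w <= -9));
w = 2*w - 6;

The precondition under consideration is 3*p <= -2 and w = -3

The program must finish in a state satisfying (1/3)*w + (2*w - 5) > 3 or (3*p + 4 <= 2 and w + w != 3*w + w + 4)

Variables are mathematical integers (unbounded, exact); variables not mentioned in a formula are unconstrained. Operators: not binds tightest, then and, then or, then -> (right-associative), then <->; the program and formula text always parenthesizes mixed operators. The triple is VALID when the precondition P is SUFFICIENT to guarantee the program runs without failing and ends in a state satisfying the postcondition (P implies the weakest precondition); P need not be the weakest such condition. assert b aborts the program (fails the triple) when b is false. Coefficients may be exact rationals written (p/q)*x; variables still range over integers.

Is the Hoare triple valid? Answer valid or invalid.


Working backward. After the program, the postcondition (1/3)*w + (2*w - 5) > 3 or (3*p + 4 <= 2 and w + w != 3*w + w + 4) must hold; in canonical form it is (7/3)*w > 8 or (3*p <= -2 and 2*w != -4).
Before w := 2*w - 6: (14/3)*w > 22 or (3*p <= -2 and 4*w != 8)
Before assert not (w <= -9): (not (w <= -9)) and ((14/3)*w > 22 or (3*p <= -2 and 4*w != 8))
Before skip: (not (w <= -9)) and ((14/3)*w > 22 or (3*p <= -2 and 4*w != 8))
Before skip: (not (w <= -9)) and ((14/3)*w > 22 or (3*p <= -2 and 4*w != 8))
The weakest precondition is (not (w <= -9)) and ((14/3)*w > 22 or (3*p <= -2 and 4*w != 8)).
Check whether 3*p <= -2 and w = -3 implies it.
Every state satisfying the precondition satisfies the weakest precondition: the implication holds.
Answer: valid


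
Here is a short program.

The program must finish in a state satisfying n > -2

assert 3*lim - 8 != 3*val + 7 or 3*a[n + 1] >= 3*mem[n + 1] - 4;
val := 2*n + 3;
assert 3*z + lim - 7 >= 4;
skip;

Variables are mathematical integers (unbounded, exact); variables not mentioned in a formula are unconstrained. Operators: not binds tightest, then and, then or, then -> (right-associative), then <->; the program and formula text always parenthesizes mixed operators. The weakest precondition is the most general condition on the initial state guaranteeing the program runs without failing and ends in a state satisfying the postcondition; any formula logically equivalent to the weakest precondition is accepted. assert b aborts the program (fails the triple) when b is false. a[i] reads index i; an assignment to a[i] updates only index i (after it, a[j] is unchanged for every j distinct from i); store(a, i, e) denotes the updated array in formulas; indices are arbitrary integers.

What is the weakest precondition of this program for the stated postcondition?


Working backward. After the program, n > -2 must hold.
Before skip: n > -2
Before assert 3*z + lim - 7 >= 4: lim + 3*z >= 11 and n > -2
Before val := 2*n + 3: lim + 3*z >= 11 and n > -2
Before assert 3*lim - 8 != 3*val + 7 or 3*a[n + 1] >= 3*mem[n + 1] - 4: (3*lim != 3*val + 15 or 3*a[n + 1] >= 3*mem[n + 1] - 4) and lim + 3*z >= 11 and n > -2
Answer: WP = (3*lim != 3*val + 15 or 3*a[n + 1] >= 3*mem[n + 1] - 4) and lim + 3*z >= 11 and n > -2


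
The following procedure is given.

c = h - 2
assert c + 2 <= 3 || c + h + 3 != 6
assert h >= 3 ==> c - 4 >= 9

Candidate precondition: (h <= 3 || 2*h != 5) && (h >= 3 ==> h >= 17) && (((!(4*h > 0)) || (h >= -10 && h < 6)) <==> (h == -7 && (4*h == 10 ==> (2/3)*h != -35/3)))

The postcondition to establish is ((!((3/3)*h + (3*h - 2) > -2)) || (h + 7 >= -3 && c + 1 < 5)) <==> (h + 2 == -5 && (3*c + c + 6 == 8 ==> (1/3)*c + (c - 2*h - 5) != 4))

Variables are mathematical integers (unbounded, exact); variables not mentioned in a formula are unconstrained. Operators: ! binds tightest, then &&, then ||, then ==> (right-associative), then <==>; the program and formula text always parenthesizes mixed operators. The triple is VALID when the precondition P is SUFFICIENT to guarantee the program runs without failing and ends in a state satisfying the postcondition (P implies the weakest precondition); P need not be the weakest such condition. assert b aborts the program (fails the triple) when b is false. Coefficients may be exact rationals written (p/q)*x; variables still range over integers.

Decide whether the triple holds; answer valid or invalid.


Working backward. After the program, the postcondition ((!((3/3)*h + (3*h - 2) > -2)) || (h + 7 >= -3 && c + 1 < 5)) <==> (h + 2 == -5 && (3*c + c + 6 == 8 ==> (1/3)*c + (c - 2*h - 5) != 4)) must hold; in canonical form it is ((!(4*h > 0)) || (h >= -10 && c < 4)) <==> (h == -7 && (4*c == 2 ==> (4/3)*c != 2*h + 9)).
Before assert h >= 3 ==> c - 4 >= 9: (h >= 3 ==> c >= 13) && (((!(4*h > 0)) || (h >= -10 && c < 4)) <==> (h == -7 && (4*c == 2 ==> (4/3)*c != 2*h + 9)))
Before assert c + 2 <= 3 || c + h + 3 != 6: (c <= 1 || c + h != 3) && (h >= 3 ==> c >= 13) && (((!(4*h > 0)) || (h >= -10 && c < 4)) <==> (h == -7 && (4*c == 2 ==> (4/3)*c != 2*h + 9)))
Before c := h - 2: (h <= 3 || 2*h != 5) && (h >= 3 ==> h >= 15) && (((!(4*h > 0)) || (h >= -10 && h < 6)) <==> (h == -7 && (4*h == 10 ==> (2/3)*h != -35/3)))
The weakest precondition is (h <= 3 || 2*h != 5) && (h >= 3 ==> h >= 15) && (((!(4*h > 0)) || (h >= -10 && h < 6)) <==> (h == -7 && (4*h == 10 ==> (2/3)*h != -35/3))).
Check whether (h <= 3 || 2*h != 5) && (h >= 3 ==> h >= 17) && (((!(4*h > 0)) || (h >= -10 && h < 6)) <==> (h == -7 && (4*h == 10 ==> (2/3)*h != -35/3))) implies it.
Every state satisfying the precondition satisfies the weakest precondition: the implication holds.
Answer: valid


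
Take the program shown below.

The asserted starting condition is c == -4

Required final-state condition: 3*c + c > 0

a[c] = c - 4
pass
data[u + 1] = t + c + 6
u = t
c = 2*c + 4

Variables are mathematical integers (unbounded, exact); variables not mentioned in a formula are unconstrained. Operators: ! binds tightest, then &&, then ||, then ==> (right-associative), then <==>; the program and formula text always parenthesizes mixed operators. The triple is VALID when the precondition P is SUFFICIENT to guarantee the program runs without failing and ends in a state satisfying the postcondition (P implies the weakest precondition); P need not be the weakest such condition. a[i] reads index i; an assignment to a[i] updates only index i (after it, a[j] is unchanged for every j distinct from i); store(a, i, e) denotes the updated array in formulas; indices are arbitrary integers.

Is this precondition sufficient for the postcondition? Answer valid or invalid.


Working backward. After the program, the postcondition 3*c + c > 0 must hold; in canonical form it is 4*c > 0.
Before c := 2*c + 4: 8*c > -16
Before u := t: 8*c > -16
Before data[u + 1] := t + c + 6: 8*c > -16
Before skip: 8*c > -16
Before a[c] := c - 4: 8*c > -16
The weakest precondition is 8*c > -16.
Check whether c == -4 implies it.
Countermodel: at the initial state c = -4, the precondition holds but the weakest precondition fails.
Answer: invalid


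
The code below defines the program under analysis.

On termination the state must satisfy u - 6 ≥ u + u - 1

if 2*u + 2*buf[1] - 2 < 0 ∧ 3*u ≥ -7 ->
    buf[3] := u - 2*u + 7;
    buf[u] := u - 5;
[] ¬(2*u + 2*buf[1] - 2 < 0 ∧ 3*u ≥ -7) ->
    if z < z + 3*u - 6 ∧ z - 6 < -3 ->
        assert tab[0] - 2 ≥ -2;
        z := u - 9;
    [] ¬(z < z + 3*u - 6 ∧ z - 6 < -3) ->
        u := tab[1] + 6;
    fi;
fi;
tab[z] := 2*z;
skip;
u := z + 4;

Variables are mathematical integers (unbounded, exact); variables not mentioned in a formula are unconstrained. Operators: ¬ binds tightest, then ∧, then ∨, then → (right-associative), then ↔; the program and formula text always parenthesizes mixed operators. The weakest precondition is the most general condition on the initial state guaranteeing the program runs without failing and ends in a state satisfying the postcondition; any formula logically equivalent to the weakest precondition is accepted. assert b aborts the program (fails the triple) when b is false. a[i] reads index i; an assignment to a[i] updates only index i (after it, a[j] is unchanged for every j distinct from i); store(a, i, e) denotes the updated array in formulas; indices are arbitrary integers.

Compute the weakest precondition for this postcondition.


Working backward. After the program, the postcondition u - 6 ≥ u + u - 1 must hold; in canonical form it is u ≤ -5.
Before u := z + 4: z ≤ -9
Before skip: z ≤ -9
Before tab[z] := 2*z: z ≤ -9
Then branch requires z ≤ -9; else branch requires ((3*u > 6 ∧ z < 3) → (tab[0] ≥ 0 ∧ u ≤ 0)) ∧ ((¬(3*u > 6 ∧ z < 3)) → z ≤ -9).
Before the if: ((2*buf[1] + 2*u < 2 ∧ 3*u ≥ -7) → z ≤ -9) ∧ ((¬(2*buf[1] + 2*u < 2 ∧ 3*u ≥ -7)) → (((3*u > 6 ∧ z < 3) → (tab[0] ≥ 0 ∧ u ≤ 0)) ∧ ((¬(3*u > 6 ∧ z < 3)) → z ≤ -9)))
Answer: WP = ((2*buf[1] + 2*u < 2 ∧ 3*u ≥ -7) → z ≤ -9) ∧ ((¬(2*buf[1] + 2*u < 2 ∧ 3*u ≥ -7)) → (((3*u > 6 ∧ z < 3) → (tab[0] ≥ 0 ∧ u ≤ 0)) ∧ ((¬(3*u > 6 ∧ z < 3)) → z ≤ -9)))


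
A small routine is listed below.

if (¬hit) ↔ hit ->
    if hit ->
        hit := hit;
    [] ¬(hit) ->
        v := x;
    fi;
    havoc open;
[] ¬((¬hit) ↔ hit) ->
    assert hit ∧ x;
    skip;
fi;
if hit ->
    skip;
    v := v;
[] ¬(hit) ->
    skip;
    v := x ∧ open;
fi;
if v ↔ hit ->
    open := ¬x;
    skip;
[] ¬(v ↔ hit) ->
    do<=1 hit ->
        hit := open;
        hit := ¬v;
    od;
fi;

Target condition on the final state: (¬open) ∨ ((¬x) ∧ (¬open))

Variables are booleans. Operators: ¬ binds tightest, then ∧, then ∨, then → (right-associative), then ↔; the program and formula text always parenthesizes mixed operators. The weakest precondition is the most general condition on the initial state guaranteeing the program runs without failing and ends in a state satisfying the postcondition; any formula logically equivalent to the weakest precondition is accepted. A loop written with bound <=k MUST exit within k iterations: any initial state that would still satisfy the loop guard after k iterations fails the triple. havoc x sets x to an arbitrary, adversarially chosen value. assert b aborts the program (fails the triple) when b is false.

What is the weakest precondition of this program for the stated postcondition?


Working backward. After the program, (¬open) ∨ ((¬x) ∧ (¬open)) must hold.
Then branch requires x; else branch requires (hit → (v ∧ ((¬open) ∨ ((¬x) ∧ (¬open))))) ∧ ((¬hit) → ((¬open) ∨ ((¬x) ∧ (¬open)))).
Before the if: ((v ↔ hit) → x) ∧ ((¬(v ↔ hit)) → ((hit → (v ∧ ((¬open) ∨ ((¬x) ∧ (¬open))))) ∧ ((¬hit) → ((¬open) ∨ ((¬x) ∧ (¬open))))))
Then branch requires ((v ↔ hit) → x) ∧ ((¬(v ↔ hit)) → ((hit → (v ∧ ((¬open) ∨ ((¬x) ∧ (¬open))))) ∧ ((¬hit) → ((¬open) ∨ ((¬x) ∧ (¬open)))))); else branch requires (((x ∧ open) ↔ hit) → x) ∧ ((¬((x ∧ open) ↔ hit)) → ((hit → (x ∧ open ∧ ((¬open) ∨ ((¬x) ∧ (¬open))))) ∧ ((¬hit) → ((¬open) ∨ ((¬x) ∧ (¬open)))))).
Before the if: (hit → (((v ↔ hit) → x) ∧ ((¬(v ↔ hit)) → ((hit → (v ∧ ((¬open) ∨ ((¬x) ∧ (¬open))))) ∧ ((¬hit) → ((¬open) ∨ ((¬x) ∧ (¬open)))))))) ∧ ((¬hit) → ((((x ∧ open) ↔ hit) → x) ∧ ((¬((x ∧ open) ↔ hit)) → ((hit → (x ∧ open ∧ ((¬open) ∨ ((¬x) ∧ (¬open))))) ∧ ((¬hit) → ((¬open) ∨ ((¬x) ∧ (¬open))))))))
Then branch requires (hit → ((hit → (((v ↔ hit) → x) ∧ (v ↔ hit))) ∧ ((¬hit) → (((x ↔ hit) → x) ∧ (x ↔ hit))) ∧ (hit → (((v ↔ hit) → x) ∧ ((¬(v ↔ hit)) → (hit → v)))) ∧ ((¬hit) → (((¬hit) → x) ∧ (hit → (¬hit)))))) ∧ ((¬hit) → ((hit → (((x ↔ hit) → x) ∧ (x ↔ hit))) ∧ ((¬hit) → (((x ↔ hit) → x) ∧ (x ↔ hit))) ∧ (hit → (((x ↔ hit) → x) ∧ ((¬(x ↔ hit)) → (hit → x)))) ∧ ((¬hit) → (((¬hit) → x) ∧ (hit → (¬hit)))))); else branch requires hit ∧ x ∧ (hit → (((v ↔ hit) → x) ∧ ((¬(v ↔ hit)) → ((hit → (v ∧ ((¬open) ∨ ((¬x) ∧ (¬open))))) ∧ ((¬hit) → ((¬open) ∨ ((¬x) ∧ (¬open)))))))) ∧ ((¬hit) → ((((x ∧ open) ↔ hit) → x) ∧ ((¬((x ∧ open) ↔ hit)) → ((hit → (x ∧ open ∧ ((¬open) ∨ ((¬x) ∧ (¬open))))) ∧ ((¬hit) → ((¬open) ∨ ((¬x) ∧ (¬open)))))))).
Before the if: (((¬hit) ↔ hit) → ((hit → ((hit → (((v ↔ hit) → x) ∧ (v ↔ hit))) ∧ ((¬hit) → (((x ↔ hit) → x) ∧ (x ↔ hit))) ∧ (hit → (((v ↔ hit) → x) ∧ ((¬(v ↔ hit)) → (hit → v)))) ∧ ((¬hit) → (((¬hit) → x) ∧ (hit → (¬hit)))))) ∧ ((¬hit) → ((hit → (((x ↔ hit) → x) ∧ (x ↔ hit))) ∧ ((¬hit) → (((x ↔ hit) → x) ∧ (x ↔ hit))) ∧ (hit → (((x ↔ hit) → x) ∧ ((¬(x ↔ hit)) → (hit → x)))) ∧ ((¬hit) → (((¬hit) → x) ∧ (hit → (¬hit)))))))) ∧ ((¬((¬hit) ↔ hit)) → (hit ∧ x ∧ (hit → (((v ↔ hit) → x) ∧ ((¬(v ↔ hit)) → ((hit → (v ∧ ((¬open) ∨ ((¬x) ∧ (¬open))))) ∧ ((¬hit) → ((¬open) ∨ ((¬x) ∧ (¬open)))))))) ∧ ((¬hit) → ((((x ∧ open) ↔ hit) → x) ∧ ((¬((x ∧ open) ↔ hit)) → ((hit → (x ∧ open ∧ ((¬open) ∨ ((¬x) ∧ (¬open))))) ∧ ((¬hit) → ((¬open) ∨ ((¬x) ∧ (¬open))))))))))
Answer: WP = (((¬hit) ↔ hit) → ((hit → ((hit → (((v ↔ hit) → x) ∧ (v ↔ hit))) ∧ ((¬hit) → (((x ↔ hit) → x) ∧ (x ↔ hit))) ∧ (hit → (((v ↔ hit) → x) ∧ ((¬(v ↔ hit)) → (hit → v)))) ∧ ((¬hit) → (((¬hit) → x) ∧ (hit → (¬hit)))))) ∧ ((¬hit) → ((hit → (((x ↔ hit) → x) ∧ (x ↔ hit))) ∧ ((¬hit) → (((x ↔ hit) → x) ∧ (x ↔ hit))) ∧ (hit → (((x ↔ hit) → x) ∧ ((¬(x ↔ hit)) → (hit → x)))) ∧ ((¬hit) → (((¬hit) → x) ∧ (hit → (¬hit)))))))) ∧ ((¬((¬hit) ↔ hit)) → (hit ∧ x ∧ (hit → (((v ↔ hit) → x) ∧ ((¬(v ↔ hit)) → ((hit → (v ∧ ((¬open) ∨ ((¬x) ∧ (¬open))))) ∧ ((¬hit) → ((¬open) ∨ ((¬x) ∧ (¬open)))))))) ∧ ((¬hit) → ((((x ∧ open) ↔ hit) → x) ∧ ((¬((x ∧ open) ↔ hit)) → ((hit → (x ∧ open ∧ ((¬open) ∨ ((¬x) ∧ (¬open))))) ∧ ((¬hit) → ((¬open) ∨ ((¬x) ∧ (¬open))))))))))


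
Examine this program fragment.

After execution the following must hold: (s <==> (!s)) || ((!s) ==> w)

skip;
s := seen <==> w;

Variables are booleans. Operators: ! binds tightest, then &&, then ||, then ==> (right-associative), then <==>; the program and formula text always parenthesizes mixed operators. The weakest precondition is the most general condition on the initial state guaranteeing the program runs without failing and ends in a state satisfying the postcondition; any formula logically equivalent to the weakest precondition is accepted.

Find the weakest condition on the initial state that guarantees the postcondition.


Working backward. After the program, (s <==> (!s)) || ((!s) ==> w) must hold.
Before s := seen <==> w: ((seen <==> w) <==> (!(seen <==> w))) || ((!(seen <==> w)) ==> w)
Before skip: ((seen <==> w) <==> (!(seen <==> w))) || ((!(seen <==> w)) ==> w)
Answer: WP = ((seen <==> w) <==> (!(seen <==> w))) || ((!(seen <==> w)) ==> w)


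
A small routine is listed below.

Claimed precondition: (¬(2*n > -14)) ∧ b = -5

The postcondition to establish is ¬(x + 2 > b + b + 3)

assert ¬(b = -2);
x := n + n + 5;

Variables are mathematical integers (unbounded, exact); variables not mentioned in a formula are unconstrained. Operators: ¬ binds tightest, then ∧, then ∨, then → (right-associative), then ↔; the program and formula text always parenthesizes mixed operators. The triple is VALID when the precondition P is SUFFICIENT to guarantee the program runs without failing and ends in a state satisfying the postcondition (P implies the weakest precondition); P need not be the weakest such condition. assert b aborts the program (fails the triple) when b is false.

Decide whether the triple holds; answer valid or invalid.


Working backward. After the program, the postcondition ¬(x + 2 > b + b + 3) must hold; in canonical form it is ¬(x > 2*b + 1).
Before x := n + n + 5: ¬(2*n > 2*b - 4)
Before assert ¬(b = -2): (¬(b = -2)) ∧ (¬(2*n > 2*b - 4))
The weakest precondition is (¬(b = -2)) ∧ (¬(2*n > 2*b - 4)).
Check whether (¬(2*n > -14)) ∧ b = -5 implies it.
Every state satisfying the precondition satisfies the weakest precondition: the implication holds.
Answer: valid


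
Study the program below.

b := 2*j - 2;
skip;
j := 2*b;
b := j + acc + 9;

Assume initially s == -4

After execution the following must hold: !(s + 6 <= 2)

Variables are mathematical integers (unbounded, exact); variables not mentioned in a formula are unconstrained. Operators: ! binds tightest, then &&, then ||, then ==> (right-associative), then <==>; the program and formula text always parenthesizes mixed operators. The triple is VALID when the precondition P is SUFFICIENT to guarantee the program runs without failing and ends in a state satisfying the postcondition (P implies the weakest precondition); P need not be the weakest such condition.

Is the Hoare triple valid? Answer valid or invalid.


Working backward. After the program, the postcondition !(s + 6 <= 2) must hold; in canonical form it is !(s <= -4).
Before b := j + acc + 9: !(s <= -4)
Before j := 2*b: !(s <= -4)
Before skip: !(s <= -4)
Before b := 2*j - 2: !(s <= -4)
The weakest precondition is !(s <= -4).
Check whether s == -4 implies it.
Countermodel: at the initial state s = -4, the precondition holds but the weakest precondition fails.
Answer: invalid


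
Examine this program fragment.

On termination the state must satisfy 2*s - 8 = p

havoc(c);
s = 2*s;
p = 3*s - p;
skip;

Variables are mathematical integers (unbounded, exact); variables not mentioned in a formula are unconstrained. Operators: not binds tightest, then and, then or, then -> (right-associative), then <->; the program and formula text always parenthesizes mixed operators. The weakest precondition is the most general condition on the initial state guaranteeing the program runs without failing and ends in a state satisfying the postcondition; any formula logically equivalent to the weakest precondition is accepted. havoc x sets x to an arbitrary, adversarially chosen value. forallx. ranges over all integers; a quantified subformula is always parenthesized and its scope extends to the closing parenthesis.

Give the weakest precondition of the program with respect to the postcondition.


Working backward. After the program, the postcondition 2*s - 8 = p must hold; in canonical form it is 2*s = p + 8.
Before skip: 2*s = p + 8
Before p := 3*s - p: p = s + 8
Before s := 2*s: p = 2*s + 8
Before havoc c: p = 2*s + 8
Answer: WP = p = 2*s + 8


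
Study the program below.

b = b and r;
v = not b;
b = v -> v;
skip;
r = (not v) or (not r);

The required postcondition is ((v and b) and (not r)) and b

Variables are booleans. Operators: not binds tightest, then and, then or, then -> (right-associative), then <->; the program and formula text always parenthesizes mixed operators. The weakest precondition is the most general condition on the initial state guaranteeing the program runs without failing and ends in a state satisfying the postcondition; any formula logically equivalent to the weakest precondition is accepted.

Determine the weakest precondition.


Working backward. After the program, the postcondition ((v and b) and (not r)) and b must hold; in canonical form it is v and b and (not r).
Before r := (not v) or (not r): v and b and (not ((not v) or (not r)))
Before skip: v and b and (not ((not v) or (not r)))
Before b := v -> v: v and (not ((not v) or (not r)))
Before v := not b: (not b) and (not (b or (not r)))
Before b := b and r: (not (b and r)) and (not ((b and r) or (not r)))
Answer: WP = (not (b and r)) and (not ((b and r) or (not r)))


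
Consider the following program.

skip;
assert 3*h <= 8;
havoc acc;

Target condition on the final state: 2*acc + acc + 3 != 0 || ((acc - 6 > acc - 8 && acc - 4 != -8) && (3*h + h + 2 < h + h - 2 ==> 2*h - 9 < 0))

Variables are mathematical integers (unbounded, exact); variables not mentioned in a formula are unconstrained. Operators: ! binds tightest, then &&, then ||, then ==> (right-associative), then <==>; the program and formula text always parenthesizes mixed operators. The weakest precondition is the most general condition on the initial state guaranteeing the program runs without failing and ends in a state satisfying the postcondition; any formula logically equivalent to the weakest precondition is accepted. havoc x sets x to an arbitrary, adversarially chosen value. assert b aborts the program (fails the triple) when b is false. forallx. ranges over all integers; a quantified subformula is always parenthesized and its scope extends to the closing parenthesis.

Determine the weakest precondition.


Working backward. After the program, the postcondition 2*acc + acc + 3 != 0 || ((acc - 6 > acc - 8 && acc - 4 != -8) && (3*h + h + 2 < h + h - 2 ==> 2*h - 9 < 0)) must hold; in canonical form it is 3*acc != -3 || (acc != -4 && (2*h < -4 ==> 2*h < 9)).
Before havoc acc: forall acc_1. (3*acc_1 != -3 || (acc_1 != -4 && (2*h < -4 ==> 2*h < 9)))
Before assert 3*h <= 8: 3*h <= 8 && (forall acc_1. (3*acc_1 != -3 || (acc_1 != -4 && (2*h < -4 ==> 2*h < 9))))
Before skip: 3*h <= 8 && (forall acc_1. (3*acc_1 != -3 || (acc_1 != -4 && (2*h < -4 ==> 2*h < 9))))
Answer: WP = 3*h <= 8 && (forall acc_1. (3*acc_1 != -3 || (acc_1 != -4 && (2*h < -4 ==> 2*h < 9))))


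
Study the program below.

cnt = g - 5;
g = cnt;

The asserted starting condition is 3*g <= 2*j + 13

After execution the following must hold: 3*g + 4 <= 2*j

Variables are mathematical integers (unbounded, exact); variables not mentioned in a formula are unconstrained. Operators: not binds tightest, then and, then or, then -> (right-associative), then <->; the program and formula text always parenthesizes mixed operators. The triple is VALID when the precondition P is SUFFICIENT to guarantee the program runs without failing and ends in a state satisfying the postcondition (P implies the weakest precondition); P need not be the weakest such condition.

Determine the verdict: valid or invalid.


Working backward. After the program, the postcondition 3*g + 4 <= 2*j must hold; in canonical form it is 3*g <= 2*j - 4.
Before g := cnt: 3*cnt <= 2*j - 4
Before cnt := g - 5: 3*g <= 2*j + 11
The weakest precondition is 3*g <= 2*j + 11.
Check whether 3*g <= 2*j + 13 implies it.
Countermodel: at the initial state g = 4, j = 0, the precondition holds but the weakest precondition fails.
Answer: invalid


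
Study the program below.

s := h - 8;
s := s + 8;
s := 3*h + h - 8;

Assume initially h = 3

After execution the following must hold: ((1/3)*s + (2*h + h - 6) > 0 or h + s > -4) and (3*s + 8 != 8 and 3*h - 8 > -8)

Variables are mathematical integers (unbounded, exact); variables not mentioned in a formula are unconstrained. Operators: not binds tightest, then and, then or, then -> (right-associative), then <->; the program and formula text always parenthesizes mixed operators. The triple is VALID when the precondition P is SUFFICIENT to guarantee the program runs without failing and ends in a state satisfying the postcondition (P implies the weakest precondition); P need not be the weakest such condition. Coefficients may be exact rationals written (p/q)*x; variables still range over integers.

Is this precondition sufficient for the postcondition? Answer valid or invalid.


Working backward. After the program, the postcondition ((1/3)*s + (2*h + h - 6) > 0 or h + s > -4) and (3*s + 8 != 8 and 3*h - 8 > -8) must hold; in canonical form it is (3*h + (1/3)*s > 6 or h + s > -4) and 3*s != 0 and 3*h > 0.
Before s := 3*h + h - 8: ((13/3)*h > 26/3 or 5*h > 4) and 12*h != 24 and 3*h > 0
Before s := s + 8: ((13/3)*h > 26/3 or 5*h > 4) and 12*h != 24 and 3*h > 0
Before s := h - 8: ((13/3)*h > 26/3 or 5*h > 4) and 12*h != 24 and 3*h > 0
The weakest precondition is ((13/3)*h > 26/3 or 5*h > 4) and 12*h != 24 and 3*h > 0.
Check whether h = 3 implies it.
Every state satisfying the precondition satisfies the weakest precondition: the implication holds.
Answer: valid


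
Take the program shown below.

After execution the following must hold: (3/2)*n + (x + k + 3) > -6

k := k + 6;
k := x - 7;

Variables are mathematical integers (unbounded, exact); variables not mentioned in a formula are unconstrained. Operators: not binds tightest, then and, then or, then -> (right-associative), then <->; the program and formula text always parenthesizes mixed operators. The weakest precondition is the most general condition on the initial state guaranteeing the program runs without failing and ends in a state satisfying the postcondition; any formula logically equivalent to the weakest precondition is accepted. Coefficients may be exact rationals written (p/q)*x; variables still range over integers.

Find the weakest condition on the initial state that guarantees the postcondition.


Working backward. After the program, the postcondition (3/2)*n + (x + k + 3) > -6 must hold; in canonical form it is k + (3/2)*n + x > -9.
Before k := x - 7: (3/2)*n + 2*x > -2
Before k := k + 6: (3/2)*n + 2*x > -2
Answer: WP = (3/2)*n + 2*x > -2


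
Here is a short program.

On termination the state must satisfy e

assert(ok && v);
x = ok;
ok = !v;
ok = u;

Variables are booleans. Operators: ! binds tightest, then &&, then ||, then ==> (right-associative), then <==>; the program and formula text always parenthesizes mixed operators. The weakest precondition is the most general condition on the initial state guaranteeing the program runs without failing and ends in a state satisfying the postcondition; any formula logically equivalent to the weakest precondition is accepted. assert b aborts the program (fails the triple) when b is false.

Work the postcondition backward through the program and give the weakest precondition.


Working backward. After the program, e must hold.
Before ok := u: e
Before ok := !v: e
Before x := ok: e
Before assert ok && v: ok && v && e
Answer: WP = ok && v && e
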